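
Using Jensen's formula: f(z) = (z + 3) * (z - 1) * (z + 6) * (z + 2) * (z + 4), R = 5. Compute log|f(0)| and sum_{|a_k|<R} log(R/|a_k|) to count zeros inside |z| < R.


Jensen's formula: (1/2pi)*integral log|f(Re^it)|dt = log|f(0)| + sum_{|a_k|<R} log(R/|a_k|)
Step 1: f(0) = 3 * (-1) * 6 * 2 * 4 = -144
Step 2: log|f(0)| = log|-3| + log|1| + log|-6| + log|-2| + log|-4| = 4.9698
Step 3: Zeros inside |z| < 5: -3, 1, -2, -4
Step 4: Jensen sum = log(5/3) + log(5/1) + log(5/2) + log(5/4) = 3.2597
Step 5: n(R) = number of terms in the Jensen sum = count of zeros inside |z| < 5 = 4

4


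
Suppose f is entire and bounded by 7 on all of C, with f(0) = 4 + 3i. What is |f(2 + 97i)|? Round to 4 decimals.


Step 1: By Liouville's theorem, a bounded entire function is constant.
Step 2: f(z) = f(0) = 4 + 3i for all z.
Step 3: |f(w)| = |4 + 3i| = sqrt(16 + 9)
Step 4: = 5.0

5.0


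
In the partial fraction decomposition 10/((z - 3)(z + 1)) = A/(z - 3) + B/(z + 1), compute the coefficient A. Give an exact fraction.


Step 1: Multiply both sides by (z - 3) and set z = 3
Step 2: A = 10 / (3 + 1)
Step 3: A = 10 / 4
Step 4: A = 5/2

5/2


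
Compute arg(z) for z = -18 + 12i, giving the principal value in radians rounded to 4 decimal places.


Step 1: z = -18 + 12i
Step 2: arg(z) = atan2(12, -18)
Step 3: arg(z) = 2.5536

2.5536


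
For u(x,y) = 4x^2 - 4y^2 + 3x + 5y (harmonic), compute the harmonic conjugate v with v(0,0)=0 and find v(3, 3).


Step 1: v_x = -u_y = 8y - 5
Step 2: v_y = u_x = 8x + 3
Step 3: v = 8xy - 5x + 3y + C
Step 4: v(0,0) = 0 => C = 0
Step 5: v(3, 3) = 66

66


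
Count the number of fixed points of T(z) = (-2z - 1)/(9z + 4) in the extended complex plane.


Step 1: Fixed points satisfy T(z) = z
Step 2: 9z^2 + 6z + 1 = 0
Step 3: Discriminant = 6^2 - 4*9*1 = 0
Step 4: Number of fixed points = 1

1


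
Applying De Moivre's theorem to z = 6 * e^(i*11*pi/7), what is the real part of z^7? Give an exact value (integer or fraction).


Step 1: By De Moivre's theorem, z^7 = 6^7 * e^(i*7*11*pi/7) = 279936 * (cos(11*pi) + i*sin(11*pi))
Step 2: |z|^7 = 6^7 = 279936
Step 3: Reduce the angle mod 2*pi: 11*pi - 10*pi = pi
Step 4: cos(pi) = -1
Step 5: Re(z^7) = 279936 * (-1) = -279936

-279936


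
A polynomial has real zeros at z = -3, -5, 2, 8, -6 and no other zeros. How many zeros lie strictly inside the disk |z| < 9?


Step 1: Check each root:
  z = -3: |-3| = 3 < 9
  z = -5: |-5| = 5 < 9
  z = 2: |2| = 2 < 9
  z = 8: |8| = 8 < 9
  z = -6: |-6| = 6 < 9
Step 2: Count = 5

5


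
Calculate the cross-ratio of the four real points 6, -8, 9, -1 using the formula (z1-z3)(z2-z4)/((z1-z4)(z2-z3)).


Step 1: (z1-z3)(z2-z4) = (-3) * (-7) = 21
Step 2: (z1-z4)(z2-z3) = 7 * (-17) = -119
Step 3: Cross-ratio = -21/119 = -3/17

-3/17


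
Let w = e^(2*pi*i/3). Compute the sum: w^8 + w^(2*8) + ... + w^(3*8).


Step 1: The sum sum_{j=1}^{n} w^(k*j) equals n if n | k, else 0.
Step 2: Here n = 3, k = 8
Step 3: Does n divide k? 3 | 8 -> False
Step 4: Sum = 0

0


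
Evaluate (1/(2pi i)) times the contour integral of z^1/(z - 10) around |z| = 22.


Step 1: f(z) = z^1, a = 10 is inside |z| = 22
Step 2: By Cauchy integral formula: (1/(2pi*i)) * integral = f(a)
Step 3: f(10) = 10^1 = 10

10


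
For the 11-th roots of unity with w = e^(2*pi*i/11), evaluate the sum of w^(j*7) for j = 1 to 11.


Step 1: The sum sum_{j=1}^{n} w^(k*j) equals n if n | k, else 0.
Step 2: Here n = 11, k = 7
Step 3: Does n divide k? 11 | 7 -> False
Step 4: Sum = 0

0


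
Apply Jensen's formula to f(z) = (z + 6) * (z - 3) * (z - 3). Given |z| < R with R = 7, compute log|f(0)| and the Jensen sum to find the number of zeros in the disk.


Jensen's formula: (1/2pi)*integral log|f(Re^it)|dt = log|f(0)| + sum_{|a_k|<R} log(R/|a_k|)
Step 1: f(0) = 6 * (-3) * (-3) = 54
Step 2: log|f(0)| = log|-6| + log|3| + log|3| = 3.989
Step 3: Zeros inside |z| < 7: -6, 3, 3
Step 4: Jensen sum = log(7/6) + log(7/3) + log(7/3) = 1.8487
Step 5: n(R) = number of terms in the Jensen sum = count of zeros inside |z| < 7 = 3

3


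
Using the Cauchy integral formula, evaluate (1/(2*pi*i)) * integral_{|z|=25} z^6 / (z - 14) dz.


Step 1: f(z) = z^6, a = 14 is inside |z| = 25
Step 2: By Cauchy integral formula: (1/(2pi*i)) * integral = f(a)
Step 3: f(14) = 14^6 = 7529536

7529536


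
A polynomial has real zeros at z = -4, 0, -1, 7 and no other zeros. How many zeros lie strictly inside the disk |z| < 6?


Step 1: Check each root:
  z = -4: |-4| = 4 < 6
  z = 0: |0| = 0 < 6
  z = -1: |-1| = 1 < 6
  z = 7: |7| = 7 >= 6
Step 2: Count = 3

3


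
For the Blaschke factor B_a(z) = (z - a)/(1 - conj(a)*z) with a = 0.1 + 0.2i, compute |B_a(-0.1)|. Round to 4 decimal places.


Step 1: Numerator z0 - a = -0.1 - (0.1 + 0.2i) = -0.2 - 0.2i
Step 2: Denominator 1 - conj(a)*z0 = 1 - (0.1 - 0.2i)*(-0.1) = 1.01 - 0.02i
Step 3: |z0 - a|^2 = (-0.2)^2 + (-0.2)^2 = 0.08; |1 - conj(a)*z0|^2 = 1.01^2 + (-0.02)^2 = 1.0205
Step 4: |B_a(-0.1)| = sqrt(0.08 / 1.0205) = sqrt(0.078393)
Step 5: = 0.28

0.28


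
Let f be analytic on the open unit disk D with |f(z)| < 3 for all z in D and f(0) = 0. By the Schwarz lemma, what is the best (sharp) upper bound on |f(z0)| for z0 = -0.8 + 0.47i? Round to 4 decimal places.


Step 1: g = f/3 maps D -> D with g(0) = 0, so by the Schwarz lemma |g(z)| <= |z|, i.e. |f(z)| <= 3|z|; this is sharp (f(z) = 3z).
Step 2: |z0|^2 = (-0.8)^2 + 0.47^2 = 0.8609
Step 3: |z0| = sqrt(0.8609) = 0.927847
Step 4: Best bound = 3 * |z0| = 3 * 0.927847 = 2.7835

2.7835


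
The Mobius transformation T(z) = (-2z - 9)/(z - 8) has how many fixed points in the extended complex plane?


Step 1: Fixed points satisfy T(z) = z
Step 2: z^2 - 6z + 9 = 0
Step 3: Discriminant = (-6)^2 - 4*1*9 = 0
Step 4: Number of fixed points = 1

1


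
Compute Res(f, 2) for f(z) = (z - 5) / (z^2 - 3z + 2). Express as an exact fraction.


Step 1: Q(z) = z^2 - 3z + 2 = (z - 2)(z - 1)
Step 2: Q'(z) = 2z - 3
Step 3: Q'(2) = 1, P(2) = -3
Step 4: Res = P(2)/Q'(2) = -3/1 = -3

-3


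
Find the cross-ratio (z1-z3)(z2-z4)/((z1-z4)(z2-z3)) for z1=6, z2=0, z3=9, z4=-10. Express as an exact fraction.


Step 1: (z1-z3)(z2-z4) = (-3) * 10 = -30
Step 2: (z1-z4)(z2-z3) = 16 * (-9) = -144
Step 3: Cross-ratio = 30/144 = 5/24

5/24


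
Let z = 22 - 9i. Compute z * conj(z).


Step 1: conj(z) = 22 + 9i
Step 2: z * conj(z) = 22^2 + (-9)^2
Step 3: = 484 + 81 = 565

565


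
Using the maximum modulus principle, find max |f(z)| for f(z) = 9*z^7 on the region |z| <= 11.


Step 1: On |z| = 11, |f(z)| = 9 * |z|^7 = 9 * 11^7
Step 2: By maximum modulus principle, maximum is on boundary.
Step 3: Maximum = 9 * 19487171 = 175384539

175384539


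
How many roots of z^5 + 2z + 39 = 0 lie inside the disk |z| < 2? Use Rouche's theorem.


Step 1: On |z| = 2 the three terms have sizes |z^5| = 2^5 = 32, |2z| = 2*2 = 4, |39| = 39
Step 2: The dominant term is g(z) = 39; let h(z) = z^5 + 2z so f = g + h
Step 3: On |z| = 2: |g| = 39 and |h| <= 32 + 4 = 36
Step 4: Since 39 > 36, |h| < |g| on |z| = 2, so by Rouche f has the same number of zeros as g inside |z| < 2
Step 5: g(z) = 39 is a nonzero constant with no zeros inside |z| < 2. Answer = 0

0


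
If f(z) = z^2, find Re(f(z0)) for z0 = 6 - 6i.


Step 1: z0 = 6 - 6i
Step 2: z0^2 = 6^2 - (-6)^2 - 72i
Step 3: real part = 36 - 36 = 0

0


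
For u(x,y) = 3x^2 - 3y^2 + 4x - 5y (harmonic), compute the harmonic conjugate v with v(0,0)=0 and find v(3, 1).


Step 1: v_x = -u_y = 6y + 5
Step 2: v_y = u_x = 6x + 4
Step 3: v = 6xy + 5x + 4y + C
Step 4: v(0,0) = 0 => C = 0
Step 5: v(3, 1) = 37

37


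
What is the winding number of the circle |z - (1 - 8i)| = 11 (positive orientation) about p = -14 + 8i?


Step 1: Center c = (1, -8), radius = 11
Step 2: |p - c|^2 = (-15)^2 + 16^2 = 481
Step 3: r^2 = 121
Step 4: |p-c| > r so winding number = 0

0


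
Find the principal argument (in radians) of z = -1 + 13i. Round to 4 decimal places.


Step 1: z = -1 + 13i
Step 2: arg(z) = atan2(13, -1)
Step 3: arg(z) = 1.6476

1.6476


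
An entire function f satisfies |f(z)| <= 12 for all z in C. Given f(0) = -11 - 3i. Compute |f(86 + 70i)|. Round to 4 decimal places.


Step 1: By Liouville's theorem, a bounded entire function is constant.
Step 2: f(z) = f(0) = -11 - 3i for all z.
Step 3: |f(w)| = |-11 - 3i| = sqrt(121 + 9)
Step 4: = 11.4018

11.4018


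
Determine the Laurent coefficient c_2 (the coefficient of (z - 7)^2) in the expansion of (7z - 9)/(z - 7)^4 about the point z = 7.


Step 1: Write the numerator in powers of (z - 7): 7z - 9 = 7(z - 7) + (7*7 - 9) = 7(z - 7) + 40
Step 2: Divide by (z - 7)^4: f(z) = 40(z - 7)^(-4) + 7(z - 7)^(-3)
Step 3: This finite sum is the Laurent series of f about z = 7.
Step 4: Only the powers -4 and -3 appear, so the coefficient of (z - 7)^2 = 0

0


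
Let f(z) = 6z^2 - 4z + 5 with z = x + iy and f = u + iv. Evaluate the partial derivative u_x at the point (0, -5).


Step 1: f(z) = 6(x+iy)^2 - 4(x+iy) + 5
Step 2: u = 6(x^2 - y^2) - 4x + 5
Step 3: u_x = 12x - 4
Step 4: At (0, -5): u_x = 0 - 4 = -4

-4


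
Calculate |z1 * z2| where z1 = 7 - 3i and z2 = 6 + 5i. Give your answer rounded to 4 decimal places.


Step 1: |z1| = sqrt(7^2 + (-3)^2) = sqrt(58)
Step 2: |z2| = sqrt(6^2 + 5^2) = sqrt(61)
Step 3: |z1*z2| = |z1|*|z2| = sqrt(58) * sqrt(61) = sqrt(58 * 61) = sqrt(3538)
Step 4: = 59.4811

59.4811


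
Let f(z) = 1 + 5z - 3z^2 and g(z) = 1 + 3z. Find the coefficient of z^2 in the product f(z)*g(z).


Step 1: z^2 term in f*g comes from: (1)*(0) + (5z)*(3z) + (-3z^2)*(1)
Step 2: = 0 + 15 - 3
Step 3: = 12

12


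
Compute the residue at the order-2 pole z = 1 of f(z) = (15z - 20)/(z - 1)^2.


Step 1: Pole of order 2 at z = 1
Step 2: Res = lim d/dz [(z - 1)^2 * f(z)] as z -> 1
Step 3: (z - 1)^2 * f(z) = 15z - 20
Step 4: d/dz[15z - 20] = 15

15


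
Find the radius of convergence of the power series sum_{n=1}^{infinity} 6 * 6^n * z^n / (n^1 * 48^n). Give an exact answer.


Step 1: General term a_n = 6 * 6^n / (n^1 * 48^n)
Step 2: By the root test, |a_n|^(1/n) = 6^(1/n) * 6 / (n^(1/n) * 48) -> 6/48 as n -> infinity (since 6^(1/n) -> 1 and n^(1/n) -> 1)
Step 3: R = 1/lim|a_n|^(1/n) = 48/6 = 8

8


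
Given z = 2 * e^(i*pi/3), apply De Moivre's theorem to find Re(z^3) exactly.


Step 1: By De Moivre's theorem, z^3 = 2^3 * e^(i*3*pi/3) = 8 * (cos(pi) + i*sin(pi))
Step 2: |z|^3 = 2^3 = 8
Step 3: The angle pi already lies in [0, 2*pi)
Step 4: cos(pi) = -1
Step 5: Re(z^3) = 8 * (-1) = -8

-8


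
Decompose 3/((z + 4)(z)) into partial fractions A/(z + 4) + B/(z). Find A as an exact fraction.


Step 1: Multiply both sides by (z + 4) and set z = -4
Step 2: A = 3 / (-4 - 0)
Step 3: A = 3 / (-4)
Step 4: A = -3/4

-3/4


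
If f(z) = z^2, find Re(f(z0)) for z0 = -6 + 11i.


Step 1: z0 = -6 + 11i
Step 2: z0^2 = (-6)^2 - 11^2 - 132i
Step 3: real part = 36 - 121 = -85

-85


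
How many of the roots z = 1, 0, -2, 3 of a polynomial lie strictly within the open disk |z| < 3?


Step 1: Check each root:
  z = 1: |1| = 1 < 3
  z = 0: |0| = 0 < 3
  z = -2: |-2| = 2 < 3
  z = 3: |3| = 3 >= 3
Step 2: Count = 3

3


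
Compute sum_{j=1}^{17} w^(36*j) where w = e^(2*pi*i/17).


Step 1: The sum sum_{j=1}^{n} w^(k*j) equals n if n | k, else 0.
Step 2: Here n = 17, k = 36
Step 3: Does n divide k? 17 | 36 -> False
Step 4: Sum = 0

0


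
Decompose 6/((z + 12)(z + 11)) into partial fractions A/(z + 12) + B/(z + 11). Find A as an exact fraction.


Step 1: Multiply both sides by (z + 12) and set z = -12
Step 2: A = 6 / (-12 + 11)
Step 3: A = 6 / (-1)
Step 4: A = -6

-6


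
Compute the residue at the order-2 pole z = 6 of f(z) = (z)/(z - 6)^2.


Step 1: Pole of order 2 at z = 6
Step 2: Res = lim d/dz [(z - 6)^2 * f(z)] as z -> 6
Step 3: (z - 6)^2 * f(z) = z
Step 4: d/dz[z] = 1

1


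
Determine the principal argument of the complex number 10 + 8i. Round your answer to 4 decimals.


Step 1: z = 10 + 8i
Step 2: arg(z) = atan2(8, 10)
Step 3: arg(z) = 0.6747

0.6747


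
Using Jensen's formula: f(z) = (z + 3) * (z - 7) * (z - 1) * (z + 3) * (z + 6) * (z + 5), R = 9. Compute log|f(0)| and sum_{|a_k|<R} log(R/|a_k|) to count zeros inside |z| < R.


Jensen's formula: (1/2pi)*integral log|f(Re^it)|dt = log|f(0)| + sum_{|a_k|<R} log(R/|a_k|)
Step 1: f(0) = 3 * (-7) * (-1) * 3 * 6 * 5 = 1890
Step 2: log|f(0)| = log|-3| + log|7| + log|1| + log|-3| + log|-6| + log|-5| = 7.5443
Step 3: Zeros inside |z| < 9: -3, 7, 1, -3, -6, -5
Step 4: Jensen sum = log(9/3) + log(9/7) + log(9/1) + log(9/3) + log(9/6) + log(9/5) = 5.639
Step 5: n(R) = number of terms in the Jensen sum = count of zeros inside |z| < 9 = 6

6


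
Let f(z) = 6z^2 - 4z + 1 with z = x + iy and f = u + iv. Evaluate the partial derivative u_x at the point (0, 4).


Step 1: f(z) = 6(x+iy)^2 - 4(x+iy) + 1
Step 2: u = 6(x^2 - y^2) - 4x + 1
Step 3: u_x = 12x - 4
Step 4: At (0, 4): u_x = 0 - 4 = -4

-4


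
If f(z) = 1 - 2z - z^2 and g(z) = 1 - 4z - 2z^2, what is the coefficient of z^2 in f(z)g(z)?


Step 1: z^2 term in f*g comes from: (1)*(-2z^2) + (-2z)*(-4z) + (-z^2)*(1)
Step 2: = -2 + 8 - 1
Step 3: = 5

5


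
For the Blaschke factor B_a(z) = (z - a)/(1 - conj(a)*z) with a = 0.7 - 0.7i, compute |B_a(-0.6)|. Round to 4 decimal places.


Step 1: Numerator z0 - a = -0.6 - (0.7 - 0.7i) = -1.3 + 0.7i
Step 2: Denominator 1 - conj(a)*z0 = 1 - (0.7 + 0.7i)*(-0.6) = 1.42 + 0.42i
Step 3: |z0 - a|^2 = (-1.3)^2 + 0.7^2 = 2.18; |1 - conj(a)*z0|^2 = 1.42^2 + 0.42^2 = 2.1928
Step 4: |B_a(-0.6)| = sqrt(2.18 / 2.1928) = sqrt(0.994163)
Step 5: = 0.9971

0.9971


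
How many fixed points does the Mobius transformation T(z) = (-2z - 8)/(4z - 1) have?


Step 1: Fixed points satisfy T(z) = z
Step 2: 4z^2 + z + 8 = 0
Step 3: Discriminant = 1^2 - 4*4*8 = -127
Step 4: Number of fixed points = 2

2


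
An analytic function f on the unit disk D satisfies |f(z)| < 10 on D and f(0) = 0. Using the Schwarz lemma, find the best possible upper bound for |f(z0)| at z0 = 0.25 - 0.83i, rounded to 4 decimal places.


Step 1: g = f/10 maps D -> D with g(0) = 0, so by the Schwarz lemma |g(z)| <= |z|, i.e. |f(z)| <= 10|z|; this is sharp (f(z) = 10z).
Step 2: |z0|^2 = 0.25^2 + (-0.83)^2 = 0.7514
Step 3: |z0| = sqrt(0.7514) = 0.866833
Step 4: Best bound = 10 * |z0| = 10 * 0.866833 = 8.6683

8.6683


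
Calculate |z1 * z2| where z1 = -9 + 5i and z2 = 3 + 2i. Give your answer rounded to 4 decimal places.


Step 1: |z1| = sqrt((-9)^2 + 5^2) = sqrt(106)
Step 2: |z2| = sqrt(3^2 + 2^2) = sqrt(13)
Step 3: |z1*z2| = |z1|*|z2| = sqrt(106) * sqrt(13) = sqrt(106 * 13) = sqrt(1378)
Step 4: = 37.1214

37.1214


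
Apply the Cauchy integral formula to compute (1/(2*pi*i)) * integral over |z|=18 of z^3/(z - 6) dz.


Step 1: f(z) = z^3, a = 6 is inside |z| = 18
Step 2: By Cauchy integral formula: (1/(2pi*i)) * integral = f(a)
Step 3: f(6) = 6^3 = 216

216


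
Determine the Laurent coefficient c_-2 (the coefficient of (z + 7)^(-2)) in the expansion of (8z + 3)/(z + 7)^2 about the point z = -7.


Step 1: Write the numerator in powers of (z + 7): 8z + 3 = 8(z + 7) + (8*(-7) + 3) = 8(z + 7) - 53
Step 2: Divide by (z + 7)^2: f(z) = -53(z + 7)^(-2) + 8(z + 7)^(-1)
Step 3: This finite sum is the Laurent series of f about z = -7.
Step 4: Coefficient of (z + 7)^(-2) = 8*(-7) + 3 = -53

-53


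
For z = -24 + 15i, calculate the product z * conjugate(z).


Step 1: conj(z) = -24 - 15i
Step 2: z * conj(z) = (-24)^2 + 15^2
Step 3: = 576 + 225 = 801

801


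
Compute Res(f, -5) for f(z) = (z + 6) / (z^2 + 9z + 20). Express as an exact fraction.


Step 1: Q(z) = z^2 + 9z + 20 = (z + 5)(z + 4)
Step 2: Q'(z) = 2z + 9
Step 3: Q'(-5) = -1, P(-5) = 1
Step 4: Res = P(-5)/Q'(-5) = 1/(-1) = -1

-1


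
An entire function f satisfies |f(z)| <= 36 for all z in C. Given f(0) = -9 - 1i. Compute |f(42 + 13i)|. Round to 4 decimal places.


Step 1: By Liouville's theorem, a bounded entire function is constant.
Step 2: f(z) = f(0) = -9 - 1i for all z.
Step 3: |f(w)| = |-9 - 1i| = sqrt(81 + 1)
Step 4: = 9.0554

9.0554


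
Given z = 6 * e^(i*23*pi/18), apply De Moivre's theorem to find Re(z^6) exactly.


Step 1: By De Moivre's theorem, z^6 = 6^6 * e^(i*6*23*pi/18) = 46656 * (cos(23*pi/3) + i*sin(23*pi/3))
Step 2: |z|^6 = 6^6 = 46656
Step 3: Reduce the angle mod 2*pi: 23*pi/3 - 6*pi = 5*pi/3
Step 4: cos(5*pi/3) = 1/2
Step 5: Re(z^6) = 46656 * 1/2 = 23328

23328


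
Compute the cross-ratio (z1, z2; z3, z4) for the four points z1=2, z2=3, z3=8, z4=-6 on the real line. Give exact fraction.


Step 1: (z1-z3)(z2-z4) = (-6) * 9 = -54
Step 2: (z1-z4)(z2-z3) = 8 * (-5) = -40
Step 3: Cross-ratio = 54/40 = 27/20

27/20


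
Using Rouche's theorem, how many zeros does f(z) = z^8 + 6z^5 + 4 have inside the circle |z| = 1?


Step 1: On |z| = 1 the three terms have sizes |z^8| = 1^8 = 1, |6z^5| = 6*1^5 = 6, |4| = 4
Step 2: The dominant term is g(z) = 6z^5; let h(z) = z^8 + 4 so f = g + h
Step 3: On |z| = 1: |g| = 6 and |h| <= 1 + 4 = 5
Step 4: Since 6 > 5, |h| < |g| on |z| = 1, so by Rouche f has the same number of zeros as g inside |z| < 1
Step 5: g(z) = 6z^5 has 5 zeros (at the origin, multiplicity 5) inside |z| < 1. Answer = 5

5


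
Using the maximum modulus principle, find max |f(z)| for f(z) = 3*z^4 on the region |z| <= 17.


Step 1: On |z| = 17, |f(z)| = 3 * |z|^4 = 3 * 17^4
Step 2: By maximum modulus principle, maximum is on boundary.
Step 3: Maximum = 3 * 83521 = 250563

250563


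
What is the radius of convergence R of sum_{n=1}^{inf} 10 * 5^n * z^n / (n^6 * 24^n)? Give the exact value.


Step 1: General term a_n = 10 * 5^n / (n^6 * 24^n)
Step 2: By the root test, |a_n|^(1/n) = 10^(1/n) * 5 / (n^(6/n) * 24) -> 5/24 as n -> infinity (since 10^(1/n) -> 1 and n^(6/n) -> 1)
Step 3: R = 1/lim|a_n|^(1/n) = 24/5

24/5


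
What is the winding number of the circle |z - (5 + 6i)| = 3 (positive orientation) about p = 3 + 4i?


Step 1: Center c = (5, 6), radius = 3
Step 2: |p - c|^2 = (-2)^2 + (-2)^2 = 8
Step 3: r^2 = 9
Step 4: |p-c| < r so winding number = 1

1


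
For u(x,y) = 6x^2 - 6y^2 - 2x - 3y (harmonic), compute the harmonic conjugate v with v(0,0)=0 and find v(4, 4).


Step 1: v_x = -u_y = 12y + 3
Step 2: v_y = u_x = 12x - 2
Step 3: v = 12xy + 3x - 2y + C
Step 4: v(0,0) = 0 => C = 0
Step 5: v(4, 4) = 196

196


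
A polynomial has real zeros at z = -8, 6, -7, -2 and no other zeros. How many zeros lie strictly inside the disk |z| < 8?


Step 1: Check each root:
  z = -8: |-8| = 8 >= 8
  z = 6: |6| = 6 < 8
  z = -7: |-7| = 7 < 8
  z = -2: |-2| = 2 < 8
Step 2: Count = 3

3


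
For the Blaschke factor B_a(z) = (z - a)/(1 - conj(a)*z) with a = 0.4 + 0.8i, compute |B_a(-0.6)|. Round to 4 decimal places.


Step 1: Numerator z0 - a = -0.6 - (0.4 + 0.8i) = -1 - 0.8i
Step 2: Denominator 1 - conj(a)*z0 = 1 - (0.4 - 0.8i)*(-0.6) = 1.24 - 0.48i
Step 3: |z0 - a|^2 = (-1)^2 + (-0.8)^2 = 1.64; |1 - conj(a)*z0|^2 = 1.24^2 + (-0.48)^2 = 1.768
Step 4: |B_a(-0.6)| = sqrt(1.64 / 1.768) = sqrt(0.927602)
Step 5: = 0.9631

0.9631


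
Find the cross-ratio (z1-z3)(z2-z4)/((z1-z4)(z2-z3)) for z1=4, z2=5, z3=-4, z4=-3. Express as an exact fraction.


Step 1: (z1-z3)(z2-z4) = 8 * 8 = 64
Step 2: (z1-z4)(z2-z3) = 7 * 9 = 63
Step 3: Cross-ratio = 64/63 = 64/63

64/63


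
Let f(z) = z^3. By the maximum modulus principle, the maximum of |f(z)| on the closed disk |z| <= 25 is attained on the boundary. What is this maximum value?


Step 1: On |z| = 25, |f(z)| = |z|^3 = 25^3
Step 2: By maximum modulus principle, maximum is on boundary.
Step 3: Maximum = 15625 = 15625

15625


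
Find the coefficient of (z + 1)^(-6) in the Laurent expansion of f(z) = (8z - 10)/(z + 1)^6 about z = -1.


Step 1: Write the numerator in powers of (z + 1): 8z - 10 = 8(z + 1) + (8*(-1) - 10) = 8(z + 1) - 18
Step 2: Divide by (z + 1)^6: f(z) = -18(z + 1)^(-6) + 8(z + 1)^(-5)
Step 3: This finite sum is the Laurent series of f about z = -1.
Step 4: Coefficient of (z + 1)^(-6) = 8*(-1) - 10 = -18

-18


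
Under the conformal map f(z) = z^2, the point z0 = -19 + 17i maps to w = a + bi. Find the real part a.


Step 1: z0 = -19 + 17i
Step 2: z0^2 = (-19)^2 - 17^2 - 646i
Step 3: real part = 361 - 289 = 72

72


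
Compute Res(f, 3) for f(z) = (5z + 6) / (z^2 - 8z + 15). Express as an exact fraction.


Step 1: Q(z) = z^2 - 8z + 15 = (z - 3)(z - 5)
Step 2: Q'(z) = 2z - 8
Step 3: Q'(3) = -2, P(3) = 21
Step 4: Res = P(3)/Q'(3) = 21/(-2) = -21/2

-21/2


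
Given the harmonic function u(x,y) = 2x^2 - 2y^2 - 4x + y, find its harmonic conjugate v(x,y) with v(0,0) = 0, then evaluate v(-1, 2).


Step 1: v_x = -u_y = 4y - 1
Step 2: v_y = u_x = 4x - 4
Step 3: v = 4xy - x - 4y + C
Step 4: v(0,0) = 0 => C = 0
Step 5: v(-1, 2) = -15

-15


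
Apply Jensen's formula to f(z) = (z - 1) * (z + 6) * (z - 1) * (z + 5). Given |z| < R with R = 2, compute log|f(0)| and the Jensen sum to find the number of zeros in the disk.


Jensen's formula: (1/2pi)*integral log|f(Re^it)|dt = log|f(0)| + sum_{|a_k|<R} log(R/|a_k|)
Step 1: f(0) = (-1) * 6 * (-1) * 5 = 30
Step 2: log|f(0)| = log|1| + log|-6| + log|1| + log|-5| = 3.4012
Step 3: Zeros inside |z| < 2: 1, 1
Step 4: Jensen sum = log(2/1) + log(2/1) = 1.3863
Step 5: n(R) = number of terms in the Jensen sum = count of zeros inside |z| < 2 = 2

2


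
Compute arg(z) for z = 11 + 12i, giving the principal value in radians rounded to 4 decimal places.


Step 1: z = 11 + 12i
Step 2: arg(z) = atan2(12, 11)
Step 3: arg(z) = 0.8288

0.8288


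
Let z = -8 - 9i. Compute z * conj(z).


Step 1: conj(z) = -8 + 9i
Step 2: z * conj(z) = (-8)^2 + (-9)^2
Step 3: = 64 + 81 = 145

145


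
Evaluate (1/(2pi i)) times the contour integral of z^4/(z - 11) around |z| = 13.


Step 1: f(z) = z^4, a = 11 is inside |z| = 13
Step 2: By Cauchy integral formula: (1/(2pi*i)) * integral = f(a)
Step 3: f(11) = 11^4 = 14641

14641


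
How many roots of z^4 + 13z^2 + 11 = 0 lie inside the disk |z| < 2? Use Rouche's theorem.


Step 1: On |z| = 2 the three terms have sizes |z^4| = 2^4 = 16, |13z^2| = 13*2^2 = 52, |11| = 11
Step 2: The dominant term is g(z) = 13z^2; let h(z) = z^4 + 11 so f = g + h
Step 3: On |z| = 2: |g| = 52 and |h| <= 16 + 11 = 27
Step 4: Since 52 > 27, |h| < |g| on |z| = 2, so by Rouche f has the same number of zeros as g inside |z| < 2
Step 5: g(z) = 13z^2 has 2 zeros (at the origin, multiplicity 2) inside |z| < 2. Answer = 2

2


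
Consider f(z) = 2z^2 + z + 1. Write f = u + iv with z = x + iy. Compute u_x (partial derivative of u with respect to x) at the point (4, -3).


Step 1: f(z) = 2(x+iy)^2 + (x+iy) + 1
Step 2: u = 2(x^2 - y^2) + x + 1
Step 3: u_x = 4x + 1
Step 4: At (4, -3): u_x = 16 + 1 = 17

17


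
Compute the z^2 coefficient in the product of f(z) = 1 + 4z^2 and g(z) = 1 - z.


Step 1: z^2 term in f*g comes from: (1)*(0) + (0)*(-z) + (4z^2)*(1)
Step 2: = 0 + 0 + 4
Step 3: = 4

4


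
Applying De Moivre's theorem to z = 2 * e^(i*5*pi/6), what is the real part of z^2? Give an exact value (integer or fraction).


Step 1: By De Moivre's theorem, z^2 = 2^2 * e^(i*2*5*pi/6) = 4 * (cos(5*pi/3) + i*sin(5*pi/3))
Step 2: |z|^2 = 2^2 = 4
Step 3: The angle 5*pi/3 already lies in [0, 2*pi)
Step 4: cos(5*pi/3) = 1/2
Step 5: Re(z^2) = 4 * 1/2 = 2

2


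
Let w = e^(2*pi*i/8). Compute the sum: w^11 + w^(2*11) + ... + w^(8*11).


Step 1: The sum sum_{j=1}^{n} w^(k*j) equals n if n | k, else 0.
Step 2: Here n = 8, k = 11
Step 3: Does n divide k? 8 | 11 -> False
Step 4: Sum = 0

0


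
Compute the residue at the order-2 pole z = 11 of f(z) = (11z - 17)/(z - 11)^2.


Step 1: Pole of order 2 at z = 11
Step 2: Res = lim d/dz [(z - 11)^2 * f(z)] as z -> 11
Step 3: (z - 11)^2 * f(z) = 11z - 17
Step 4: d/dz[11z - 17] = 11

11


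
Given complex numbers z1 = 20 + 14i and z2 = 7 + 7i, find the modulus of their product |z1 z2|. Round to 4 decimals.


Step 1: |z1| = sqrt(20^2 + 14^2) = sqrt(596)
Step 2: |z2| = sqrt(7^2 + 7^2) = sqrt(98)
Step 3: |z1*z2| = |z1|*|z2| = sqrt(596) * sqrt(98) = sqrt(596 * 98) = sqrt(58408)
Step 4: = 241.6775

241.6775


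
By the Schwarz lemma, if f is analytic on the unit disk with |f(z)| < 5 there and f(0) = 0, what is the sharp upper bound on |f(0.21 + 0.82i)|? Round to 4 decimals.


Step 1: g = f/5 maps D -> D with g(0) = 0, so by the Schwarz lemma |g(z)| <= |z|, i.e. |f(z)| <= 5|z|; this is sharp (f(z) = 5z).
Step 2: |z0|^2 = 0.21^2 + 0.82^2 = 0.7165
Step 3: |z0| = sqrt(0.7165) = 0.846463
Step 4: Best bound = 5 * |z0| = 5 * 0.846463 = 4.2323

4.2323


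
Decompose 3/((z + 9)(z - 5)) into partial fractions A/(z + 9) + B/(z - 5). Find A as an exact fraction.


Step 1: Multiply both sides by (z + 9) and set z = -9
Step 2: A = 3 / (-9 - 5)
Step 3: A = 3 / (-14)
Step 4: A = -3/14

-3/14


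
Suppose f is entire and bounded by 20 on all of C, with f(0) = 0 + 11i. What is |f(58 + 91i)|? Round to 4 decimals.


Step 1: By Liouville's theorem, a bounded entire function is constant.
Step 2: f(z) = f(0) = 0 + 11i for all z.
Step 3: |f(w)| = |0 + 11i| = sqrt(0 + 121)
Step 4: = 11.0

11.0


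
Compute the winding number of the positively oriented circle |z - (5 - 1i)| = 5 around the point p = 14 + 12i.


Step 1: Center c = (5, -1), radius = 5
Step 2: |p - c|^2 = 9^2 + 13^2 = 250
Step 3: r^2 = 25
Step 4: |p-c| > r so winding number = 0

0


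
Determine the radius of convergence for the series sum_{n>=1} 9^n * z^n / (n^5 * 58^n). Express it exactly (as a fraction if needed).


Step 1: General term a_n = 9^n / (n^5 * 58^n)
Step 2: By the root test, |a_n|^(1/n) = 9 / (n^(5/n) * 58) -> 9/58 as n -> infinity (since n^(5/n) -> 1)
Step 3: R = 1/lim|a_n|^(1/n) = 58/9

58/9


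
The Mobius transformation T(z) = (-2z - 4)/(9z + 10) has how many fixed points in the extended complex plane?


Step 1: Fixed points satisfy T(z) = z
Step 2: 9z^2 + 12z + 4 = 0
Step 3: Discriminant = 12^2 - 4*9*4 = 0
Step 4: Number of fixed points = 1

1


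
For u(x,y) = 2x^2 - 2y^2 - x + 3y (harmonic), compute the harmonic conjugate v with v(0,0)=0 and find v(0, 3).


Step 1: v_x = -u_y = 4y - 3
Step 2: v_y = u_x = 4x - 1
Step 3: v = 4xy - 3x - y + C
Step 4: v(0,0) = 0 => C = 0
Step 5: v(0, 3) = -3

-3


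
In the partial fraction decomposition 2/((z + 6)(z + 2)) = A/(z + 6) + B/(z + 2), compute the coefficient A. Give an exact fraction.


Step 1: Multiply both sides by (z + 6) and set z = -6
Step 2: A = 2 / (-6 + 2)
Step 3: A = 2 / (-4)
Step 4: A = -1/2

-1/2


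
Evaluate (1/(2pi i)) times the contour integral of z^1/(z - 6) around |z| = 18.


Step 1: f(z) = z^1, a = 6 is inside |z| = 18
Step 2: By Cauchy integral formula: (1/(2pi*i)) * integral = f(a)
Step 3: f(6) = 6^1 = 6

6


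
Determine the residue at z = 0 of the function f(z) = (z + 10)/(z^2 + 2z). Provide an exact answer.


Step 1: Q(z) = z^2 + 2z = (z)(z + 2)
Step 2: Q'(z) = 2z + 2
Step 3: Q'(0) = 2, P(0) = 10
Step 4: Res = P(0)/Q'(0) = 10/2 = 5

5


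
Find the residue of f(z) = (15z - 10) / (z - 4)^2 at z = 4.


Step 1: Pole of order 2 at z = 4
Step 2: Res = lim d/dz [(z - 4)^2 * f(z)] as z -> 4
Step 3: (z - 4)^2 * f(z) = 15z - 10
Step 4: d/dz[15z - 10] = 15

15


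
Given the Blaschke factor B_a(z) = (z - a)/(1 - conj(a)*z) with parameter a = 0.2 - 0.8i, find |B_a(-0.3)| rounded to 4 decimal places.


Step 1: Numerator z0 - a = -0.3 - (0.2 - 0.8i) = -0.5 + 0.8i
Step 2: Denominator 1 - conj(a)*z0 = 1 - (0.2 + 0.8i)*(-0.3) = 1.06 + 0.24i
Step 3: |z0 - a|^2 = (-0.5)^2 + 0.8^2 = 0.89; |1 - conj(a)*z0|^2 = 1.06^2 + 0.24^2 = 1.1812
Step 4: |B_a(-0.3)| = sqrt(0.89 / 1.1812) = sqrt(0.753471)
Step 5: = 0.868

0.868


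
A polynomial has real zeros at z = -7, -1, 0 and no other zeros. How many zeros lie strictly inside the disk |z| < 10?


Step 1: Check each root:
  z = -7: |-7| = 7 < 10
  z = -1: |-1| = 1 < 10
  z = 0: |0| = 0 < 10
Step 2: Count = 3

3


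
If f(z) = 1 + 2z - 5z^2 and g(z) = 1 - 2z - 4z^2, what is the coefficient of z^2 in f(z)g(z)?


Step 1: z^2 term in f*g comes from: (1)*(-4z^2) + (2z)*(-2z) + (-5z^2)*(1)
Step 2: = -4 - 4 - 5
Step 3: = -13

-13


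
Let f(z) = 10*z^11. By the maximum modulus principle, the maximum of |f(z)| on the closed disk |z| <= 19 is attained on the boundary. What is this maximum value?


Step 1: On |z| = 19, |f(z)| = 10 * |z|^11 = 10 * 19^11
Step 2: By maximum modulus principle, maximum is on boundary.
Step 3: Maximum = 10 * 116490258898219 = 1164902588982190

1164902588982190


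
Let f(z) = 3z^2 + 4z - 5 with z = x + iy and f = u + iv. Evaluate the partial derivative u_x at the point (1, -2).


Step 1: f(z) = 3(x+iy)^2 + 4(x+iy) - 5
Step 2: u = 3(x^2 - y^2) + 4x - 5
Step 3: u_x = 6x + 4
Step 4: At (1, -2): u_x = 6 + 4 = 10

10


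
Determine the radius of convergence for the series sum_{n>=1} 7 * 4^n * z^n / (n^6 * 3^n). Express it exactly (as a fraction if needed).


Step 1: General term a_n = 7 * 4^n / (n^6 * 3^n)
Step 2: By the root test, |a_n|^(1/n) = 7^(1/n) * 4 / (n^(6/n) * 3) -> 4/3 as n -> infinity (since 7^(1/n) -> 1 and n^(6/n) -> 1)
Step 3: R = 1/lim|a_n|^(1/n) = 3/4

3/4


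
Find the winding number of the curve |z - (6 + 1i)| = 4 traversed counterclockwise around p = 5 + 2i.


Step 1: Center c = (6, 1), radius = 4
Step 2: |p - c|^2 = (-1)^2 + 1^2 = 2
Step 3: r^2 = 16
Step 4: |p-c| < r so winding number = 1

1


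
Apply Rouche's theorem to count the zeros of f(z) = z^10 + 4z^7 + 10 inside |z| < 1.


Step 1: On |z| = 1 the three terms have sizes |z^10| = 1^10 = 1, |4z^7| = 4*1^7 = 4, |10| = 10
Step 2: The dominant term is g(z) = 10; let h(z) = z^10 + 4z^7 so f = g + h
Step 3: On |z| = 1: |g| = 10 and |h| <= 1 + 4 = 5
Step 4: Since 10 > 5, |h| < |g| on |z| = 1, so by Rouche f has the same number of zeros as g inside |z| < 1
Step 5: g(z) = 10 is a nonzero constant with no zeros inside |z| < 1. Answer = 0

0


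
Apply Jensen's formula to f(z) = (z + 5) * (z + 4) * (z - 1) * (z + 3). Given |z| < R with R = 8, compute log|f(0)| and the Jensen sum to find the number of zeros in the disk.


Jensen's formula: (1/2pi)*integral log|f(Re^it)|dt = log|f(0)| + sum_{|a_k|<R} log(R/|a_k|)
Step 1: f(0) = 5 * 4 * (-1) * 3 = -60
Step 2: log|f(0)| = log|-5| + log|-4| + log|1| + log|-3| = 4.0943
Step 3: Zeros inside |z| < 8: -5, -4, 1, -3
Step 4: Jensen sum = log(8/5) + log(8/4) + log(8/1) + log(8/3) = 4.2234
Step 5: n(R) = number of terms in the Jensen sum = count of zeros inside |z| < 8 = 4

4


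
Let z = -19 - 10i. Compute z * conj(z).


Step 1: conj(z) = -19 + 10i
Step 2: z * conj(z) = (-19)^2 + (-10)^2
Step 3: = 361 + 100 = 461

461


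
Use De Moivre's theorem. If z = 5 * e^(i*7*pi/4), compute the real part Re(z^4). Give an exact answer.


Step 1: By De Moivre's theorem, z^4 = 5^4 * e^(i*4*7*pi/4) = 625 * (cos(7*pi) + i*sin(7*pi))
Step 2: |z|^4 = 5^4 = 625
Step 3: Reduce the angle mod 2*pi: 7*pi - 6*pi = pi
Step 4: cos(pi) = -1
Step 5: Re(z^4) = 625 * (-1) = -625

-625


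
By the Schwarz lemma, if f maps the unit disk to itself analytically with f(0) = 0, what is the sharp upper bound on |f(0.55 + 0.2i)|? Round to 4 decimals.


Step 1: Schwarz lemma: if f: D -> D is analytic with f(0) = 0, then |f(z)| <= |z| for all z in D, and this is sharp (f(z) = z).
Step 2: |z0|^2 = 0.55^2 + 0.2^2 = 0.3425
Step 3: |z0| = sqrt(0.3425) = 0.585235
Step 4: Best bound = |z0| = 0.5852

0.5852


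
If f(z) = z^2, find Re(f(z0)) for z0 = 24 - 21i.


Step 1: z0 = 24 - 21i
Step 2: z0^2 = 24^2 - (-21)^2 - 1008i
Step 3: real part = 576 - 441 = 135

135


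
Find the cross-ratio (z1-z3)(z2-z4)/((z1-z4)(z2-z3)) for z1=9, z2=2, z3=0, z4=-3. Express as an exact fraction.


Step 1: (z1-z3)(z2-z4) = 9 * 5 = 45
Step 2: (z1-z4)(z2-z3) = 12 * 2 = 24
Step 3: Cross-ratio = 45/24 = 15/8

15/8


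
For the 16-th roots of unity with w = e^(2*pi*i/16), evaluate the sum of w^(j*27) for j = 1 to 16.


Step 1: The sum sum_{j=1}^{n} w^(k*j) equals n if n | k, else 0.
Step 2: Here n = 16, k = 27
Step 3: Does n divide k? 16 | 27 -> False
Step 4: Sum = 0

0


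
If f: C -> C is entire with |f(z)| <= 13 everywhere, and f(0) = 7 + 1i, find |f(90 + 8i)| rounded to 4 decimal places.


Step 1: By Liouville's theorem, a bounded entire function is constant.
Step 2: f(z) = f(0) = 7 + 1i for all z.
Step 3: |f(w)| = |7 + 1i| = sqrt(49 + 1)
Step 4: = 7.0711

7.0711


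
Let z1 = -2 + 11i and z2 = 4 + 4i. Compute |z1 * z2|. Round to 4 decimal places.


Step 1: |z1| = sqrt((-2)^2 + 11^2) = sqrt(125)
Step 2: |z2| = sqrt(4^2 + 4^2) = sqrt(32)
Step 3: |z1*z2| = |z1|*|z2| = sqrt(125) * sqrt(32) = sqrt(125 * 32) = sqrt(4000)
Step 4: = 63.2456

63.2456


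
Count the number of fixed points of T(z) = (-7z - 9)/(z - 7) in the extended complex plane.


Step 1: Fixed points satisfy T(z) = z
Step 2: z^2 + 9 = 0
Step 3: Discriminant = 0^2 - 4*1*9 = -36
Step 4: Number of fixed points = 2

2


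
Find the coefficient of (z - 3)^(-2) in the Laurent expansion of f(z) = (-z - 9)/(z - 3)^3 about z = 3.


Step 1: Write the numerator in powers of (z - 3): -z - 9 = -(z - 3) + (-1*3 - 9) = -(z - 3) - 12
Step 2: Divide by (z - 3)^3: f(z) = -12(z - 3)^(-3) - (z - 3)^(-2)
Step 3: This finite sum is the Laurent series of f about z = 3.
Step 4: Coefficient of (z - 3)^(-2) = coefficient of (z - 3) in the re-centred numerator = -1

-1


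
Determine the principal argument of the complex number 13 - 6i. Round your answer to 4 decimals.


Step 1: z = 13 - 6i
Step 2: arg(z) = atan2(-6, 13)
Step 3: arg(z) = -0.4324

-0.4324


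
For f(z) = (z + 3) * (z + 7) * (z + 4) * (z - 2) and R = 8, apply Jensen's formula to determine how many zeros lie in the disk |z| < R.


Jensen's formula: (1/2pi)*integral log|f(Re^it)|dt = log|f(0)| + sum_{|a_k|<R} log(R/|a_k|)
Step 1: f(0) = 3 * 7 * 4 * (-2) = -168
Step 2: log|f(0)| = log|-3| + log|-7| + log|-4| + log|2| = 5.124
Step 3: Zeros inside |z| < 8: -3, -7, -4, 2
Step 4: Jensen sum = log(8/3) + log(8/7) + log(8/4) + log(8/2) = 3.1938
Step 5: n(R) = number of terms in the Jensen sum = count of zeros inside |z| < 8 = 4

4


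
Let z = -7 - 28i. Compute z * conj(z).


Step 1: conj(z) = -7 + 28i
Step 2: z * conj(z) = (-7)^2 + (-28)^2
Step 3: = 49 + 784 = 833

833


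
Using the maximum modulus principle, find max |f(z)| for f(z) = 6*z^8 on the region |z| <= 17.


Step 1: On |z| = 17, |f(z)| = 6 * |z|^8 = 6 * 17^8
Step 2: By maximum modulus principle, maximum is on boundary.
Step 3: Maximum = 6 * 6975757441 = 41854544646

41854544646


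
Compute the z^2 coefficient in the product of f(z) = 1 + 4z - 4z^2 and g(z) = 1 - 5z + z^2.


Step 1: z^2 term in f*g comes from: (1)*(z^2) + (4z)*(-5z) + (-4z^2)*(1)
Step 2: = 1 - 20 - 4
Step 3: = -23

-23


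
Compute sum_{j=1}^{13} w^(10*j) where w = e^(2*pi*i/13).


Step 1: The sum sum_{j=1}^{n} w^(k*j) equals n if n | k, else 0.
Step 2: Here n = 13, k = 10
Step 3: Does n divide k? 13 | 10 -> False
Step 4: Sum = 0

0


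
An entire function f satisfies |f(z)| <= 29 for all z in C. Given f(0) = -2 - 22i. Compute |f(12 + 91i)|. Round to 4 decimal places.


Step 1: By Liouville's theorem, a bounded entire function is constant.
Step 2: f(z) = f(0) = -2 - 22i for all z.
Step 3: |f(w)| = |-2 - 22i| = sqrt(4 + 484)
Step 4: = 22.0907

22.0907


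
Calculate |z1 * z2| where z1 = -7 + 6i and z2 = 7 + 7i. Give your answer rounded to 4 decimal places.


Step 1: |z1| = sqrt((-7)^2 + 6^2) = sqrt(85)
Step 2: |z2| = sqrt(7^2 + 7^2) = sqrt(98)
Step 3: |z1*z2| = |z1|*|z2| = sqrt(85) * sqrt(98) = sqrt(85 * 98) = sqrt(8330)
Step 4: = 91.2688

91.2688


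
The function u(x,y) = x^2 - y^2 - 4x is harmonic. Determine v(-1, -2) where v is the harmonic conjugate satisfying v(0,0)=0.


Step 1: v_x = -u_y = 2y + 0
Step 2: v_y = u_x = 2x - 4
Step 3: v = 2xy - 4y + C
Step 4: v(0,0) = 0 => C = 0
Step 5: v(-1, -2) = 12

12


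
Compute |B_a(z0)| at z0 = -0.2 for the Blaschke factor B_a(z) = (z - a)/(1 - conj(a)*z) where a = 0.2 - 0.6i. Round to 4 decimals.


Step 1: Numerator z0 - a = -0.2 - (0.2 - 0.6i) = -0.4 + 0.6i
Step 2: Denominator 1 - conj(a)*z0 = 1 - (0.2 + 0.6i)*(-0.2) = 1.04 + 0.12i
Step 3: |z0 - a|^2 = (-0.4)^2 + 0.6^2 = 0.52; |1 - conj(a)*z0|^2 = 1.04^2 + 0.12^2 = 1.096
Step 4: |B_a(-0.2)| = sqrt(0.52 / 1.096) = sqrt(0.474453)
Step 5: = 0.6888

0.6888


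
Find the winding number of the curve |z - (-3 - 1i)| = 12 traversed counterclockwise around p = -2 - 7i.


Step 1: Center c = (-3, -1), radius = 12
Step 2: |p - c|^2 = 1^2 + (-6)^2 = 37
Step 3: r^2 = 144
Step 4: |p-c| < r so winding number = 1

1


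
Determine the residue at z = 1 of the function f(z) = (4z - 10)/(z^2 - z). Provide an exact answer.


Step 1: Q(z) = z^2 - z = (z - 1)(z)
Step 2: Q'(z) = 2z - 1
Step 3: Q'(1) = 1, P(1) = -6
Step 4: Res = P(1)/Q'(1) = -6/1 = -6

-6


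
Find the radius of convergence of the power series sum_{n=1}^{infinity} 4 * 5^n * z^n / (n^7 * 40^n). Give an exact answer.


Step 1: General term a_n = 4 * 5^n / (n^7 * 40^n)
Step 2: By the root test, |a_n|^(1/n) = 4^(1/n) * 5 / (n^(7/n) * 40) -> 5/40 as n -> infinity (since 4^(1/n) -> 1 and n^(7/n) -> 1)
Step 3: R = 1/lim|a_n|^(1/n) = 40/5 = 8

8


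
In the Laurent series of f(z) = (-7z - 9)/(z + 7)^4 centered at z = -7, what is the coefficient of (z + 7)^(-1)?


Step 1: Write the numerator in powers of (z + 7): -7z - 9 = -7(z + 7) + (-7*(-7) - 9) = -7(z + 7) + 40
Step 2: Divide by (z + 7)^4: f(z) = 40(z + 7)^(-4) - 7(z + 7)^(-3)
Step 3: This finite sum is the Laurent series of f about z = -7.
Step 4: Only the powers -4 and -3 appear, so the coefficient of (z + 7)^(-1) = 0

0


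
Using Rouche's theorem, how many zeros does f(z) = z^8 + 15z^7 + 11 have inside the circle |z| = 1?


Step 1: On |z| = 1 the three terms have sizes |z^8| = 1^8 = 1, |15z^7| = 15*1^7 = 15, |11| = 11
Step 2: The dominant term is g(z) = 15z^7; let h(z) = z^8 + 11 so f = g + h
Step 3: On |z| = 1: |g| = 15 and |h| <= 1 + 11 = 12
Step 4: Since 15 > 12, |h| < |g| on |z| = 1, so by Rouche f has the same number of zeros as g inside |z| < 1
Step 5: g(z) = 15z^7 has 7 zeros (at the origin, multiplicity 7) inside |z| < 1. Answer = 7

7


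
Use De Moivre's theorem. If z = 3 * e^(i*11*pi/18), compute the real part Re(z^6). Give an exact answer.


Step 1: By De Moivre's theorem, z^6 = 3^6 * e^(i*6*11*pi/18) = 729 * (cos(11*pi/3) + i*sin(11*pi/3))
Step 2: |z|^6 = 3^6 = 729
Step 3: Reduce the angle mod 2*pi: 11*pi/3 - 2*pi = 5*pi/3
Step 4: cos(5*pi/3) = 1/2
Step 5: Re(z^6) = 729 * 1/2 = 729/2

729/2


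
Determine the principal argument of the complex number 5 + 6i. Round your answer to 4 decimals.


Step 1: z = 5 + 6i
Step 2: arg(z) = atan2(6, 5)
Step 3: arg(z) = 0.8761

0.8761


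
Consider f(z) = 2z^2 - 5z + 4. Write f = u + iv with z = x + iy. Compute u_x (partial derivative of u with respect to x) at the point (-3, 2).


Step 1: f(z) = 2(x+iy)^2 - 5(x+iy) + 4
Step 2: u = 2(x^2 - y^2) - 5x + 4
Step 3: u_x = 4x - 5
Step 4: At (-3, 2): u_x = -12 - 5 = -17

-17


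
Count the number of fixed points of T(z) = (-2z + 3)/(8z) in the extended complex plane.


Step 1: Fixed points satisfy T(z) = z
Step 2: 8z^2 + 2z - 3 = 0
Step 3: Discriminant = 2^2 - 4*8*(-3) = 100
Step 4: Number of fixed points = 2

2


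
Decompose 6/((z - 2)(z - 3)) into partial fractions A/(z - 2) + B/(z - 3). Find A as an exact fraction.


Step 1: Multiply both sides by (z - 2) and set z = 2
Step 2: A = 6 / (2 - 3)
Step 3: A = 6 / (-1)
Step 4: A = -6

-6


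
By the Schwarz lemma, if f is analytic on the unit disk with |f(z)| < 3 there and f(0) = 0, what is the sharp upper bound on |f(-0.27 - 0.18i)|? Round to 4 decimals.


Step 1: g = f/3 maps D -> D with g(0) = 0, so by the Schwarz lemma |g(z)| <= |z|, i.e. |f(z)| <= 3|z|; this is sharp (f(z) = 3z).
Step 2: |z0|^2 = (-0.27)^2 + (-0.18)^2 = 0.1053
Step 3: |z0| = sqrt(0.1053) = 0.3245
Step 4: Best bound = 3 * |z0| = 3 * 0.3245 = 0.9735

0.9735
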